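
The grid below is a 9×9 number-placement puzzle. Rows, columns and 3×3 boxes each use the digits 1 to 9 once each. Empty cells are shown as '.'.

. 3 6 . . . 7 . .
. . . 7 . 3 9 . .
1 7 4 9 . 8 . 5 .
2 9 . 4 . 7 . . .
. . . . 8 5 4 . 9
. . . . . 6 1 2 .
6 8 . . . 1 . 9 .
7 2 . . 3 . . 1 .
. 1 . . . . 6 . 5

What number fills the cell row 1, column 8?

row 2, column 2 = 5: row 2 has {3,7,9}; col 2 has {1,2,3,7,8,9}; box has {1,3,4,6,7} → only 5 remains.
row 4, column 5 = 1: row 4 has {2,4,7,9}; col 5 has {3,8}; box has {4,5,6,7,8} → only 1 remains.
row 5, column 1 = 3: row 5 has {4,5,8,9}; col 1 has {1,2,6,7}; box has {2,9} → only 3 remains.
row 5, column 2 = 6: row 5 has {3,4,5,8,9}; col 2 has {1,2,3,5,7,8,9}; box has {2,3,9} → only 6 remains.
row 5, column 4 = 2: row 5 has {3,4,5,6,8,9}; col 4 has {4,7,9}; box has {1,4,5,6,7,8} → only 2 remains.
row 5, column 8 = 7: row 5 has {2,3,4,5,6,8,9}; col 8 has {1,2,5,9}; box has {1,2,4,9} → only 7 remains.
row 6, column 2 = 4: row 6 has {1,2,6}; col 2 has {1,2,3,5,6,7,8,9}; box has {2,3,6,9} → only 4 remains.
row 6, column 4 = 3: row 6 has {1,2,4,6}; col 4 has {2,4,7,9}; box has {1,2,4,5,6,7,8} → only 3 remains.
row 6, column 5 = 9: row 6 has {1,2,3,4,6}; col 5 has {1,3,8}; box has {1,2,3,4,5,6,7,8} → only 9 remains.
row 6, column 9 = 8: row 6 has {1,2,3,4,6,9}; col 9 has {5,9}; box has {1,2,4,7,9} → only 8 remains.
row 7, column 4 = 5: row 7 has {1,6,8,9}; col 4 has {2,3,4,7,9}; box has {1,3} → only 5 remains.
row 8, column 7 = 8: row 8 has {1,2,3,7}; col 7 has {1,4,6,7,9}; box has {1,5,6,9} → only 8 remains.
row 8, column 9 = 4: row 8 has {1,2,3,7,8}; col 9 has {5,8,9}; box has {1,5,6,8,9} → only 4 remains.
row 9, column 4 = 8: row 9 has {1,5,6}; col 4 has {2,3,4,5,7,9}; box has {1,3,5} → only 8 remains.
row 9, column 8 = 3: row 9 has {1,5,6,8}; col 8 has {1,2,5,7,9}; box has {1,4,5,6,8,9} → only 3 remains.
row 1, column 4 = 1: row 1 has {3,6,7}; col 4 has {2,3,4,5,7,8,9}; box has {3,7,8,9} → only 1 remains.
row 1, column 9 = 2: row 1 has {1,3,6,7}; col 9 has {4,5,8,9}; box has {5,7,9} → only 2 remains.
row 2, column 1 = 8: row 2 has {3,5,7,9}; col 1 has {1,2,3,6,7}; box has {1,3,4,5,6,7} → only 8 remains.
row 2, column 3 = 2: row 2 has {3,5,7,8,9}; col 3 has {4,6}; box has {1,3,4,5,6,7,8} → only 2 remains.
row 3, column 7 = 3: row 3 has {1,4,5,7,8,9}; col 7 has {1,4,6,7,8,9}; box has {2,5,7,9} → only 3 remains.
row 3, column 9 = 6: row 3 has {1,3,4,5,7,8,9}; col 9 has {2,4,5,8,9}; box has {2,3,5,7,9} → only 6 remains.
row 4, column 7 = 5: row 4 has {1,2,4,7,9}; col 7 has {1,3,4,6,7,8,9}; box has {1,2,4,7,8,9} → only 5 remains.
row 4, column 8 = 6: row 4 has {1,2,4,5,7,9}; col 8 has {1,2,3,5,7,9}; box has {1,2,4,5,7,8,9} → only 6 remains.
row 4, column 9 = 3: row 4 has {1,2,4,5,6,7,9}; col 9 has {2,4,5,6,8,9}; box has {1,2,4,5,6,7,8,9} → only 3 remains.
row 5, column 3 = 1: row 5 has {2,3,4,5,6,7,8,9}; col 3 has {2,4,6}; box has {2,3,4,6,9} → only 1 remains.
row 6, column 1 = 5: row 6 has {1,2,3,4,6,8,9}; col 1 has {1,2,3,6,7,8}; box has {1,2,3,4,6,9} → only 5 remains.
row 6, column 3 = 7: row 6 has {1,2,3,4,5,6,8,9}; col 3 has {1,2,4,6}; box has {1,2,3,4,5,6,9} → only 7 remains.
row 7, column 3 = 3: row 7 has {1,5,6,8,9}; col 3 has {1,2,4,6,7}; box has {1,2,6,7,8} → only 3 remains.
row 7, column 7 = 2: row 7 has {1,3,5,6,8,9}; col 7 has {1,3,4,5,6,7,8,9}; box has {1,3,4,5,6,8,9} → only 2 remains.
row 7, column 9 = 7: row 7 has {1,2,3,5,6,8,9}; col 9 has {2,3,4,5,6,8,9}; box has {1,2,3,4,5,6,8,9} → only 7 remains.
row 8, column 4 = 6: row 8 has {1,2,3,4,7,8}; col 4 has {1,2,3,4,5,7,8,9}; box has {1,3,5,8} → only 6 remains.
row 8, column 6 = 9: row 8 has {1,2,3,4,6,7,8}; col 6 has {1,3,5,6,7,8}; box has {1,3,5,6,8} → only 9 remains.
row 9, column 3 = 9: row 9 has {1,3,5,6,8}; col 3 has {1,2,3,4,6,7}; box has {1,2,3,6,7,8} → only 9 remains.
row 1, column 1 = 9: row 1 has {1,2,3,6,7}; col 1 has {1,2,3,5,6,7,8}; box has {1,2,3,4,5,6,7,8} → only 9 remains.
row 1, column 6 = 4: row 1 has {1,2,3,6,7,9}; col 6 has {1,3,5,6,7,8,9}; box has {1,3,7,8,9} → only 4 remains.
row 1, column 8 = 8: row 1 has {1,2,3,4,6,7,9}; col 8 has {1,2,3,5,6,7,9}; box has {2,3,5,6,7,9} → only 8 remains.

8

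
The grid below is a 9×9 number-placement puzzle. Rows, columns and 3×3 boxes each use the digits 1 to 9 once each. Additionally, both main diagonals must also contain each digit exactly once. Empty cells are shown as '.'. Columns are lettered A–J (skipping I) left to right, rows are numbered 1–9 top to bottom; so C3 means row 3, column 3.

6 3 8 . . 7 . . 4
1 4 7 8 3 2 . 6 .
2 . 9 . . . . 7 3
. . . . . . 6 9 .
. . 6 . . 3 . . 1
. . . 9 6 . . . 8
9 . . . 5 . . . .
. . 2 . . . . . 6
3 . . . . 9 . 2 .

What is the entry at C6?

B3 = 5: row 3 has {2,3,7,9}; col 2 has {3,4}; box has {1,2,3,4,6,7,8,9} → only 5 remains.
C7 = 1: row 7 has {5,9}; col 3 has {2,6,7,8,9}; box has {2,3,9}; anti-diagonal has {3,4,6,9} → only 1 remains.
J7 = 7: row 7 has {1,5,9}; col 9 has {1,3,4,6,8}; box has {2,6} → only 7 remains.
J9 = 5: row 9 has {2,3,9}; col 9 has {1,3,4,6,7,8}; box has {2,6,7}; main diagonal has {4,6,9} → only 5 remains.
J2 = 9: row 2 has {1,2,3,4,6,7,8}; col 9 has {1,3,4,5,6,7,8}; box has {3,4,6,7} → only 9 remains.
G3 = 8: row 3 has {2,3,5,7,9}; col 7 has {6}; box has {3,4,6,7,9}; anti-diagonal has {1,3,4,6,9} → only 8 remains.
F4 = 5: row 4 has {6,9}; col 6 has {2,3,7,9}; box has {3,6,9}; anti-diagonal has {1,3,4,6,8,9} → only 5 remains.
J4 = 2: row 4 has {5,6,9}; col 9 has {1,3,4,5,6,7,8,9}; box has {1,6,8,9} → only 2 remains.
F6 = 1: row 6 has {6,8,9}; col 6 has {2,3,5,7,9}; box has {3,5,6,9}; main diagonal has {4,5,6,9} → only 1 remains.
G7 = 3: row 7 has {1,5,7,9}; col 7 has {6,8}; box has {2,5,6,7}; main diagonal has {1,4,5,6,9} → only 3 remains.
B8 = 7: row 8 has {2,6}; col 2 has {3,4,5}; box has {1,2,3,9}; anti-diagonal has {1,3,4,5,6,8,9} → only 7 remains.
H8 = 8: row 8 has {2,6,7}; col 8 has {2,6,7,9}; box has {2,3,5,6,7}; main diagonal has {1,3,4,5,6,9} → only 8 remains.
C9 = 4: row 9 has {2,3,5,9}; col 3 has {1,2,6,7,8,9}; box has {1,2,3,7,9} → only 4 remains.
G9 = 1: row 9 has {2,3,4,5,9}; col 7 has {3,6,8}; box has {2,3,5,6,7,8} → only 1 remains.
G2 = 5: row 2 has {1,2,3,4,6,7,8,9}; col 7 has {1,3,6,8}; box has {3,4,6,7,8,9} → only 5 remains.
C4 = 3: row 4 has {2,5,6,9}; col 3 has {1,2,4,6,7,8,9}; box has {6} → only 3 remains.
D4 = 7: row 4 has {2,3,5,6,9}; col 4 has {8,9}; box has {1,3,5,6,9}; main diagonal has {1,3,4,5,6,8,9} → only 7 remains.
E5 = 2: row 5 has {1,3,6}; col 5 has {3,5,6}; box has {1,3,5,6,7,9}; main diagonal has {1,3,4,5,6,7,8,9}; anti-diagonal has {1,3,4,5,6,7,8,9} → only 2 remains.
B6 = 2: row 6 has {1,6,8,9}; col 2 has {3,4,5,7}; box has {3,6} → only 2 remains.
C6 = 5: row 6 has {1,2,6,8,9}; col 3 has {1,2,3,4,6,7,8,9}; box has {2,3,6} → only 5 remains.

5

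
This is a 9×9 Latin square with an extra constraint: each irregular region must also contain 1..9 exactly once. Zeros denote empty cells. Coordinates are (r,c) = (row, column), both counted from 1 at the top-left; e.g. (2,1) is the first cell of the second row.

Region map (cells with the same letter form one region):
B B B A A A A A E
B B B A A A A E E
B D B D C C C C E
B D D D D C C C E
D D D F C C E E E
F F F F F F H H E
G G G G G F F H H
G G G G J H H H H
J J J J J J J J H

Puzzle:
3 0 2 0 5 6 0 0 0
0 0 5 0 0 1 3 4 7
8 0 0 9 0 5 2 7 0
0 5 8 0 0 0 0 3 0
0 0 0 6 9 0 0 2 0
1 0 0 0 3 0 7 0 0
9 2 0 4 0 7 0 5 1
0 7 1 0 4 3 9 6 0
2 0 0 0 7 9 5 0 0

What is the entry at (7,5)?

6

(2,1) = 6 (sole candidate).
(2,2) = 9 (sole candidate).
(3,3) = 4 (sole candidate).
(4,1) = 7 (sole candidate).
(4,6) = 4 (sole candidate).
(5,1) = 4 (sole candidate).
(5,6) = 8 (sole candidate).
(5,7) = 1 (sole candidate).
(6,3) = 9 (sole candidate).
(6,6) = 2 (sole candidate).
(6,8) = 8 (sole candidate).
(7,7) = 8 (sole candidate).
(8,1) = 5 (sole candidate).
(8,4) = 8 (sole candidate).
(8,9) = 2 (sole candidate).
(9,8) = 1 (sole candidate).
(9,9) = 4 (sole candidate).
(1,2) = 1 (sole candidate).
(1,4) = 7 (sole candidate).
(1,7) = 4 (sole candidate).
(1,8) = 9 (sole candidate).
(1,9) = 8 (sole candidate).
(2,4) = 2 (sole candidate).
(2,5) = 8 (sole candidate).
(4,4) = 1 (sole candidate).
(4,7) = 6 (sole candidate).
(4,9) = 9 (sole candidate).
(5,2) = 3 (sole candidate).
(5,3) = 7 (sole candidate).
(5,9) = 5 (sole candidate).
(6,2) = 4 (sole candidate).
(6,4) = 5 (sole candidate).
(6,9) = 6 (sole candidate).
(7,5) = 6: row 7 has {1,2,4,5,7,8,9}; col 5 has {3,4,5,7,8,9}; region has {1,2,4,5,7,8,9} → only 6 remains.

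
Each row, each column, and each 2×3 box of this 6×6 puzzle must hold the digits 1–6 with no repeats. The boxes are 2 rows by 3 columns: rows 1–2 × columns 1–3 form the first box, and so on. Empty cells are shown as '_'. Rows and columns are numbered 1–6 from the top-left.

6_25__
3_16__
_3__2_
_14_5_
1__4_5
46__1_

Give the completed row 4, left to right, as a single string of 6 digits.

R1C2 = 4: row 1 has {2,5,6}; col 2 has {1,3,6}; box has {1,2,3,6} → only 4 remains.
R1C5 = 3: row 1 has {2,4,5,6}; col 5 has {1,2,5}; box has {5,6} → only 3 remains.
R1C6 = 1: row 1 has {2,3,4,5,6}; col 6 has {5}; box has {3,5,6} → only 1 remains.
R2C2 = 5: row 2 has {1,3,6}; col 2 has {1,3,4,6}; box has {1,2,3,4,6} → only 5 remains.
R2C5 = 4: row 2 has {1,3,5,6}; col 5 has {1,2,3,5}; box has {1,3,5,6} → only 4 remains.
R2C6 = 2: row 2 has {1,3,4,5,6}; col 6 has {1,5}; box has {1,3,4,5,6} → only 2 remains.
R3C1 = 5: row 3 has {2,3}; col 1 has {1,3,4,6}; box has {1,3,4} → only 5 remains.
R3C3 = 6: row 3 has {2,3,5}; col 3 has {1,2,4}; box has {1,3,4,5} → only 6 remains.
R3C4 = 1: row 3 has {2,3,5,6}; col 4 has {4,5,6}; box has {2,5} → only 1 remains.
R3C6 = 4: row 3 has {1,2,3,5,6}; col 6 has {1,2,5}; box has {1,2,5} → only 4 remains.
R4C1 = 2: row 4 has {1,4,5}; col 1 has {1,3,4,5,6}; box has {1,3,4,5,6} → only 2 remains.
R4C4 = 3: row 4 has {1,2,4,5}; col 4 has {1,4,5,6}; box has {1,2,4,5} → only 3 remains.
R4C6 = 6: row 4 has {1,2,3,4,5}; col 6 has {1,2,4,5}; box has {1,2,3,4,5} → only 6 remains.

214356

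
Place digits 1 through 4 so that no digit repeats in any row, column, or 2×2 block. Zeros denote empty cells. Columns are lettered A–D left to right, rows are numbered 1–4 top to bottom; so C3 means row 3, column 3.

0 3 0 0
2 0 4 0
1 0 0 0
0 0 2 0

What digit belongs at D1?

A1 = 4 (sole candidate).
C1 = 1 (sole candidate).
D1 = 2: row 1 has {1,3,4}; col 4 has {}; box has {1,4} → only 2 remains.

2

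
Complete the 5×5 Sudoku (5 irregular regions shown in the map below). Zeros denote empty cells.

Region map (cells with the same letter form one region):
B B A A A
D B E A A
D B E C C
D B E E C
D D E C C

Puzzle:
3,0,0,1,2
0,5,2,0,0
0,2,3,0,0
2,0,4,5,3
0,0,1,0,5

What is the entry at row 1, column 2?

4

row 1, column 2 = 4: row 1 has {1,2,3}; col 2 has {2,5}; region has {2,3,5} → only 4 remains.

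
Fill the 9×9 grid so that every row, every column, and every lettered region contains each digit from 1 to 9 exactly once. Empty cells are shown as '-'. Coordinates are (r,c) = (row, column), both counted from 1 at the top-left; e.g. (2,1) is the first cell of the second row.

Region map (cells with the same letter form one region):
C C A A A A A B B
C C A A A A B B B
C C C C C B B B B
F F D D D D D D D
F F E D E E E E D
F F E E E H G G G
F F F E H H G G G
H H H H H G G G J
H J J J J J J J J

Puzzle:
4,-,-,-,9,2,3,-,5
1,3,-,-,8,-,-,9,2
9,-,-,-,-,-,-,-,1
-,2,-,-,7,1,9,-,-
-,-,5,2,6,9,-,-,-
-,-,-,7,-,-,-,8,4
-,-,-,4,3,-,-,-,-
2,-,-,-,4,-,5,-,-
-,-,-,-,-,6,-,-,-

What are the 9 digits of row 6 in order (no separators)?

693725184

(6,6) = 5: row 6 has {4,7,8}; col 6 has {1,2,6,9}; region has {2,3,4} → only 5 remains.
(1,2) = 8 (hidden single in row 1).
(2,4) = 5 (hidden single in row 2).
(3,4) = 6 (sole candidate).
(1,4) = 1 (sole candidate).
(5,2) = 4 (hidden single in row 5).
(5,1) = 7 (hidden single in row 5).
(9,1) = 8 (sole candidate).
(7,6) = 7 (sole candidate).
(8,4) = 9 (sole candidate).
(8,6) = 3 (sole candidate).
(9,4) = 3 (sole candidate).
(2,6) = 4 (sole candidate).
(3,6) = 8 (sole candidate).
(4,4) = 8 (sole candidate).
(5,9) = 3 (sole candidate).
(4,9) = 6 (sole candidate).
(5,8) = 1 (sole candidate).
(6,5) = 2: row 6 has {4,5,7,8}; col 5 has {3,4,6,7,8,9}; region has {1,4,5,6,7,9} → only 2 remains.
(7,9) = 9 (sole candidate).
(9,9) = 7 (sole candidate).
(3,5) = 5 (sole candidate).
(4,3) = 4 (sole candidate).
(4,8) = 5 (sole candidate).
(5,7) = 8 (sole candidate).
(6,3) = 3: row 6 has {2,4,5,7,8}; col 3 has {4,5}; region has {1,2,4,5,6,7,8,9} → only 3 remains.
(8,9) = 8 (sole candidate).
(9,5) = 1 (sole candidate).
(3,2) = 7 (sole candidate).
(3,3) = 2 (sole candidate).
(3,7) = 4 (sole candidate).
(3,8) = 3 (sole candidate).
(4,1) = 3 (sole candidate).
(6,1) = 6: row 6 has {2,3,4,5,7,8}; col 1 has {1,2,3,4,7,8,9}; region has {2,3,4,7} → only 6 remains.
(6,7) = 1: row 6 has {2,3,4,5,6,7,8}; col 7 has {3,4,5,8,9}; region has {3,4,5,8,9} → only 1 remains.
(7,1) = 5 (sole candidate).
(7,2) = 1 (sole candidate).
(7,3) = 8 (sole candidate).
(8,2) = 6 (sole candidate).
(8,3) = 1 (sole candidate).
(8,8) = 7 (sole candidate).
(9,3) = 9 (sole candidate).
(9,7) = 2 (sole candidate).
(9,8) = 4 (sole candidate).
(1,8) = 6 (sole candidate).
(2,7) = 7 (sole candidate).
(6,2) = 9: row 6 has {1,2,3,4,5,6,7,8}; col 2 has {1,2,3,4,6,7,8}; region has {1,2,3,4,5,6,7,8} → only 9 remains.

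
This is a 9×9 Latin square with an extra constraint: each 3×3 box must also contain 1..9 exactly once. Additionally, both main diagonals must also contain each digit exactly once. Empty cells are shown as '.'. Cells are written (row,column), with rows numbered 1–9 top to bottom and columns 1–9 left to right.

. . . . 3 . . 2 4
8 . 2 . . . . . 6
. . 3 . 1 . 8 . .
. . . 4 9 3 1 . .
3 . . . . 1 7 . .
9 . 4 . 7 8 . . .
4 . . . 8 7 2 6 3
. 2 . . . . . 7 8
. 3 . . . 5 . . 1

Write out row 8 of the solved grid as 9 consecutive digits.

126349578

(1,4) = 8: in row 1, 8 can only go here (every other open cell in that row sees an 8).
(2,8) = 1: in row 2, 1 can only go here (every other open cell in that row sees a 1).
(2,7) = 3: in row 2, 3 can only go here (every other open cell in that row sees a 3).
(2,4) = 7: in row 2, 7 can only go here (every other open cell in that row sees a 7).
(5,8) = 4: in row 5, 4 can only go here (every other open cell in that row sees a 4).
(9,8) = 9: row 9 has {1,3,5}; col 8 has {1,2,4,6,7}; box has {1,2,3,6,7,8} → only 9 remains.
(3,8) = 5: row 3 has {1,3,8}; col 8 has {1,2,4,6,7,9}; box has {1,2,3,4,6,8} → only 5 remains.
(4,8) = 8: row 4 has {1,3,4,9}; col 8 has {1,2,4,5,6,7,9}; box has {1,4,7} → only 8 remains.
(6,8) = 3: row 6 has {4,7,8,9}; col 8 has {1,2,4,5,6,7,8,9}; box has {1,4,7,8} → only 3 remains.
(9,7) = 4: row 9 has {1,3,5,9}; col 7 has {1,2,3,7,8}; box has {1,2,3,6,7,8,9} → only 4 remains.
(1,7) = 9: row 1 has {2,3,4,8}; col 7 has {1,2,3,4,7,8}; box has {1,2,3,4,5,6,8} → only 9 remains.
(3,9) = 7: row 3 has {1,3,5,8}; col 9 has {1,3,4,6,8}; box has {1,2,3,4,5,6,8,9} → only 7 remains.
(8,7) = 5: row 8 has {2,7,8}; col 7 has {1,2,3,4,7,8,9}; box has {1,2,3,4,6,7,8,9} → only 5 remains.
(1,6) = 6: row 1 has {2,3,4,8,9}; col 6 has {1,3,5,7,8}; box has {1,3,7,8} → only 6 remains.
(3,1) = 6: row 3 has {1,3,5,7,8}; col 1 has {3,4,8,9}; box has {2,3,8} → only 6 remains.
(6,7) = 6: row 6 has {3,4,7,8,9}; col 7 has {1,2,3,4,5,7,8,9}; box has {1,3,4,7,8} → only 6 remains.
(8,1) = 1: row 8 has {2,5,7,8}; col 1 has {3,4,6,8,9}; box has {2,3,4} → only 1 remains.
(9,1) = 7: row 9 has {1,3,4,5,9}; col 1 has {1,3,4,6,8,9}; box has {1,2,3,4}; anti-diagonal has {1,2,3,4,8} → only 7 remains.
(1,1) = 5: row 1 has {2,3,4,6,8,9}; col 1 has {1,3,4,6,7,8,9}; box has {2,3,6,8}; main diagonal has {1,2,3,4,7,8} → only 5 remains.
(2,2) = 9: row 2 has {1,2,3,6,7,8}; col 2 has {2,3}; box has {2,3,5,6,8}; main diagonal has {1,2,3,4,5,7,8} → only 9 remains.
(2,6) = 4: row 2 has {1,2,3,6,7,8,9}; col 6 has {1,3,5,6,7,8}; box has {1,3,6,7,8} → only 4 remains.
(3,2) = 4: row 3 has {1,3,5,6,7,8}; col 2 has {2,3,9}; box has {2,3,5,6,8,9} → only 4 remains.
(4,1) = 2: row 4 has {1,3,4,8,9}; col 1 has {1,3,4,5,6,7,8,9}; box has {3,4,9} → only 2 remains.
(4,9) = 5: row 4 has {1,2,3,4,8,9}; col 9 has {1,3,4,6,7,8}; box has {1,3,4,6,7,8} → only 5 remains.
(5,5) = 6: row 5 has {1,3,4,7}; col 5 has {1,3,7,8,9}; box has {1,3,4,7,8,9}; main diagonal has {1,2,3,4,5,7,8,9}; anti-diagonal has {1,2,3,4,7,8} → only 6 remains.
(6,4) = 5: row 6 has {3,4,6,7,8,9}; col 4 has {4,7,8}; box has {1,3,4,6,7,8,9}; anti-diagonal has {1,2,3,4,6,7,8} → only 5 remains.
(6,9) = 2: row 6 has {3,4,5,6,7,8,9}; col 9 has {1,3,4,5,6,7,8}; box has {1,3,4,5,6,7,8} → only 2 remains.
(7,2) = 5: row 7 has {2,3,4,6,7,8}; col 2 has {2,3,4,9}; box has {1,2,3,4,7} → only 5 remains.
(7,3) = 9: row 7 has {2,3,4,5,6,7,8}; col 3 has {2,3,4}; box has {1,2,3,4,5,7}; anti-diagonal has {1,2,3,4,5,6,7,8} → only 9 remains.
(7,4) = 1: row 7 has {2,3,4,5,6,7,8,9}; col 4 has {4,5,7,8}; box has {5,7,8} → only 1 remains.
(8,3) = 6: row 8 has {1,2,5,7,8}; col 3 has {2,3,4,9}; box has {1,2,3,4,5,7,9} → only 6 remains.
(8,5) = 4: row 8 has {1,2,5,6,7,8}; col 5 has {1,3,6,7,8,9}; box has {1,5,7,8} → only 4 remains.
(8,6) = 9: row 8 has {1,2,4,5,6,7,8}; col 6 has {1,3,4,5,6,7,8}; box has {1,4,5,7,8} → only 9 remains.
(9,3) = 8: row 9 has {1,3,4,5,7,9}; col 3 has {2,3,4,6,9}; box has {1,2,3,4,5,6,7,9} → only 8 remains.
(9,5) = 2: row 9 has {1,3,4,5,7,8,9}; col 5 has {1,3,4,6,7,8,9}; box has {1,4,5,7,8,9} → only 2 remains.
(2,5) = 5: row 2 has {1,2,3,4,6,7,8,9}; col 5 has {1,2,3,4,6,7,8,9}; box has {1,3,4,6,7,8} → only 5 remains.
(3,6) = 2: row 3 has {1,3,4,5,6,7,8}; col 6 has {1,3,4,5,6,7,8,9}; box has {1,3,4,5,6,7,8} → only 2 remains.
(4,3) = 7: row 4 has {1,2,3,4,5,8,9}; col 3 has {2,3,4,6,8,9}; box has {2,3,4,9} → only 7 remains.
(5,2) = 8: row 5 has {1,3,4,6,7}; col 2 has {2,3,4,5,9}; box has {2,3,4,7,9} → only 8 remains.
(5,3) = 5: row 5 has {1,3,4,6,7,8}; col 3 has {2,3,4,6,7,8,9}; box has {2,3,4,7,8,9} → only 5 remains.
(5,4) = 2: row 5 has {1,3,4,5,6,7,8}; col 4 has {1,4,5,7,8}; box has {1,3,4,5,6,7,8,9} → only 2 remains.
(5,9) = 9: row 5 has {1,2,3,4,5,6,7,8}; col 9 has {1,2,3,4,5,6,7,8}; box has {1,2,3,4,5,6,7,8} → only 9 remains.
(6,2) = 1: row 6 has {2,3,4,5,6,7,8,9}; col 2 has {2,3,4,5,8,9}; box has {2,3,4,5,7,8,9} → only 1 remains.
(8,4) = 3: row 8 has {1,2,4,5,6,7,8,9}; col 4 has {1,2,4,5,7,8}; box has {1,2,4,5,7,8,9} → only 3 remains.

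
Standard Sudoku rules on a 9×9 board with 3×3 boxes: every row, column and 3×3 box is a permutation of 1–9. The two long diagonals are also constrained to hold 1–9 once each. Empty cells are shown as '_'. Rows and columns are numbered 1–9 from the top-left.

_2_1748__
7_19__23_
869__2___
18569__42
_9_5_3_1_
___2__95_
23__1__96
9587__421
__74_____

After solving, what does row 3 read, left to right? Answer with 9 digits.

row 1, column 3 = 3 (sole candidate).
row 1, column 8 = 6 (sole candidate).
row 1, column 9 = 9 (sole candidate).
row 2, column 2 = 4 (sole candidate).
row 2, column 9 = 5 (sole candidate).
row 3, column 4 = 3: row 3 has {2,6,8,9}; col 4 has {1,2,4,5,6,7,9}; box has {1,2,4,7,9} → only 3 remains.
row 3, column 5 = 5: row 3 has {2,3,6,8,9}; col 5 has {1,7,9}; box has {1,2,3,4,7,9} → only 5 remains.
row 3, column 8 = 7: row 3 has {2,3,5,6,8,9}; col 8 has {1,2,3,4,5,6,9}; box has {2,3,5,6,8,9} → only 7 remains.
row 3, column 9 = 4: row 3 has {2,3,5,6,7,8,9}; col 9 has {1,2,5,6,9}; box has {2,3,5,6,7,8,9} → only 4 remains.
row 4, column 6 = 7 (sole candidate).
row 4, column 7 = 3 (sole candidate).
row 5, column 5 = 8 (sole candidate).
row 5, column 9 = 7 (sole candidate).
row 6, column 2 = 7 (sole candidate).
row 6, column 5 = 4 (sole candidate).
row 6, column 6 = 1 (sole candidate).
row 6, column 9 = 8 (sole candidate).
row 7, column 3 = 4 (sole candidate).
row 7, column 4 = 8 (sole candidate).
row 7, column 6 = 5 (sole candidate).
row 7, column 7 = 7 (sole candidate).
row 8, column 6 = 6 (sole candidate).
row 9, column 1 = 6 (sole candidate).
row 9, column 2 = 1 (sole candidate).
row 9, column 6 = 9 (sole candidate).
row 9, column 7 = 5 (sole candidate).
row 9, column 8 = 8 (sole candidate).
row 9, column 9 = 3 (sole candidate).
row 1, column 1 = 5 (sole candidate).
row 2, column 5 = 6 (sole candidate).
row 2, column 6 = 8 (sole candidate).
row 3, column 7 = 1: row 3 has {2,3,4,5,6,7,8,9}; col 7 has {2,3,4,5,7,8,9}; box has {2,3,4,5,6,7,8,9}; anti-diagonal has {2,3,4,5,6,7,8,9} → only 1 remains.

869352174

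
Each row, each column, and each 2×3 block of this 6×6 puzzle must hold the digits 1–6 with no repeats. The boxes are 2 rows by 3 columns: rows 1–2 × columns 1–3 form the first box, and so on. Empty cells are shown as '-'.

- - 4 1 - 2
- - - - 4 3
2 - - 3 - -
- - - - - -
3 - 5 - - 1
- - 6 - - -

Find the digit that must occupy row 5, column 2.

row 3, column 3 = 1 (sole candidate).
row 4, column 3 = 3 (sole candidate).
row 2, column 3 = 2 (sole candidate).
row 1, column 2 = 3 (hidden single in row 1).
row 4, column 5 = 1 (hidden single in row 4).
row 4, column 4 = 2 (hidden single in row 4).
row 6, column 5 = 3 (hidden single in row 6).
row 6, column 2 = 2 (hidden single in row 6).
row 5, column 2 = 4: row 5 has {1,3,5}; col 2 has {2,3}; box has {2,3,5,6} → only 4 remains.

4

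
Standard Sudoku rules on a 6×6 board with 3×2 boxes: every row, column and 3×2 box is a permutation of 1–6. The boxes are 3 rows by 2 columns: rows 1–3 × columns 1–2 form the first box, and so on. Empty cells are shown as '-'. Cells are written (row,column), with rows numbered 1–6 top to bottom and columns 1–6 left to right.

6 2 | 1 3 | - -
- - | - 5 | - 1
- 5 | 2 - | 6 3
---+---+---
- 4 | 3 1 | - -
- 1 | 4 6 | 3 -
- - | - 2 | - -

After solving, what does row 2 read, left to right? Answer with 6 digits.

(2,2) = 3: row 2 has {1,5}; col 2 has {1,2,4,5}; box has {2,5,6} → only 3 remains.
(2,3) = 6: row 2 has {1,3,5}; col 3 has {1,2,3,4}; box has {1,2,3,5} → only 6 remains.
(3,4) = 4: row 3 has {2,3,5,6}; col 4 has {1,2,3,5,6}; box has {1,2,3,5,6} → only 4 remains.
(6,2) = 6: row 6 has {2}; col 2 has {1,2,3,4,5}; box has {1,4} → only 6 remains.
(6,3) = 5: row 6 has {2,6}; col 3 has {1,2,3,4,6}; box has {1,2,3,4,6} → only 5 remains.
(6,6) = 4: row 6 has {2,5,6}; col 6 has {1,3}; box has {3} → only 4 remains.
(1,6) = 5: row 1 has {1,2,3,6}; col 6 has {1,3,4}; box has {1,3,6} → only 5 remains.
(2,1) = 4: row 2 has {1,3,5,6}; col 1 has {6}; box has {2,3,5,6} → only 4 remains.
(2,5) = 2: row 2 has {1,3,4,5,6}; col 5 has {3,6}; box has {1,3,5,6} → only 2 remains.

436521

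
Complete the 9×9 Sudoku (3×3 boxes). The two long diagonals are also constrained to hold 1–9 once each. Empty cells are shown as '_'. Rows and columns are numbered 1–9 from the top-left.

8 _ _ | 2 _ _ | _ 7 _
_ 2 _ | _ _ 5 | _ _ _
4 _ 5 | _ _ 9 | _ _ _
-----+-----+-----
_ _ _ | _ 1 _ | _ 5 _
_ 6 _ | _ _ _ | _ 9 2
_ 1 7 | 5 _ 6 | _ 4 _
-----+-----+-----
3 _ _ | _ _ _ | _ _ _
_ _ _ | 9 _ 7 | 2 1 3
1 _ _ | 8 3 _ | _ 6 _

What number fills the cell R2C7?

R5C1 = 5 (sole candidate).
R6C9 = 8 (sole candidate).
R7C8 = 8 (sole candidate).
R8C1 = 6 (sole candidate).
R2C8 = 3 (sole candidate).
R3C8 = 2 (sole candidate).
R6C7 = 3 (sole candidate).
R1C7 = 5 (hidden single in row 1).
R5C7 = 1 (hidden single in row 5).
R8C5 = 5 (hidden single in row 8).
R9C2 = 5 (hidden single in row 9).
R7C9 = 5 (hidden single in row 7).
R2C1 = 7 (hidden single in column 1).
R3C2 = 3 (sole candidate).
R1C2 = 9 (sole candidate).
R1C6 = 3 (hidden single in row 1).
R1C3 = 1 (hidden single in row 1).
R2C3 = 6 (sole candidate).
R7C2 = 7 (hidden single in column 2).
R6C5 = 9 (hidden single in column 5).
R6C1 = 2 (sole candidate).
R4C1 = 9 (sole candidate).
R4C6 = 2 (hidden single in row 4).
R9C6 = 4 (sole candidate).
R5C6 = 8 (sole candidate).
R7C6 = 1 (sole candidate).
R7C4 = 6 (sole candidate).
R7C5 = 2 (sole candidate).
R9C3 = 2 (hidden single in row 9).
R7C3 = 9 (hidden single in column 3).
R7C7 = 4 (sole candidate).
R5C5 = 7 (sole candidate).
R9C9 = 9 (sole candidate).
R4C4 = 3 (sole candidate).
R5C4 = 4 (sole candidate).
R9C7 = 7 (sole candidate).
R2C4 = 1 (sole candidate).
R2C9 = 4 (sole candidate).
R3C4 = 7 (sole candidate).
R4C7 = 6 (sole candidate).
R4C9 = 7 (sole candidate).
R5C3 = 3 (sole candidate).
R1C9 = 6 (sole candidate).
R2C5 = 8 (sole candidate).
R2C7 = 9: row 2 has {1,2,3,4,5,6,7,8}; col 7 has {1,2,3,4,5,6,7}; box has {2,3,4,5,6,7} → only 9 remains.

9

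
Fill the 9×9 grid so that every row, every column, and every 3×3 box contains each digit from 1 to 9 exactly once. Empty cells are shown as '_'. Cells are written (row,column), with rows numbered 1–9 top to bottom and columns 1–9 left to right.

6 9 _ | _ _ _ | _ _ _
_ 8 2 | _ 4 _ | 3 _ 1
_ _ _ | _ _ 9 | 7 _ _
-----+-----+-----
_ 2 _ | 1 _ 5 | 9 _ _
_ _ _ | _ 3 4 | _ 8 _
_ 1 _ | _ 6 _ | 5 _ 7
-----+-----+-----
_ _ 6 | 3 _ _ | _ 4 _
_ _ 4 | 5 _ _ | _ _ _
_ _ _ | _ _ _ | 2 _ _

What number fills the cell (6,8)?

(2,8) = 9 (hidden single in row 2).
(2,1) = 5 (hidden single in row 2).
(5,7) = 1 (hidden single in row 5).
(7,7) = 8 (sole candidate).
(8,7) = 6 (sole candidate).
(1,7) = 4 (sole candidate).
(6,1) = 4 (hidden single in row 6).
(3,2) = 4 (hidden single in row 3).
(4,9) = 4 (hidden single in row 4).
(4,8) = 6 (hidden single in row 4).
(5,9) = 2 (sole candidate).
(6,8) = 3: row 6 has {1,4,5,6,7}; col 8 has {4,6,8,9}; box has {1,2,4,5,6,7,8,9} → only 3 remains.

3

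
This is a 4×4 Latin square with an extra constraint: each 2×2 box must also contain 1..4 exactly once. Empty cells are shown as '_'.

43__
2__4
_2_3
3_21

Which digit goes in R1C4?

2

R1C3 = 1: row 1 has {3,4}; col 3 has {2}; box has {4} → only 1 remains.
R1C4 = 2: row 1 has {1,3,4}; col 4 has {1,3,4}; box has {1,4} → only 2 remains.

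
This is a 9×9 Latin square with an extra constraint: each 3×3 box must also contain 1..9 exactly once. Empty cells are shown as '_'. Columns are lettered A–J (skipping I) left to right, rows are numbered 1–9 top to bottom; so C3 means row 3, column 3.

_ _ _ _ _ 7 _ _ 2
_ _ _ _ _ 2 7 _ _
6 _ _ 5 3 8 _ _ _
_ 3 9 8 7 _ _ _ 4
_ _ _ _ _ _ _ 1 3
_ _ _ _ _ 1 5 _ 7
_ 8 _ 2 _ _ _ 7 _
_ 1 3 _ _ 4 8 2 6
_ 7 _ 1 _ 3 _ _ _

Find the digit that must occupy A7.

H4 = 6: row 4 has {3,4,7,8,9}; col 8 has {1,2,7}; box has {1,3,4,5,7} → only 6 remains.
F4 = 5: row 4 has {3,4,6,7,8,9}; col 6 has {1,2,3,4,7,8}; box has {1,7,8} → only 5 remains.
G4 = 2: row 4 has {3,4,5,6,7,8,9}; col 7 has {5,7,8}; box has {1,3,4,5,6,7} → only 2 remains.
G5 = 9: row 5 has {1,3}; col 7 has {2,5,7,8}; box has {1,2,3,4,5,6,7} → only 9 remains.
H6 = 8: row 6 has {1,5,7}; col 8 has {1,2,6,7}; box has {1,2,3,4,5,6,7,9} → only 8 remains.
G9 = 4: row 9 has {1,3,7}; col 7 has {2,5,7,8,9}; box has {2,6,7,8} → only 4 remains.
G3 = 1: row 3 has {3,5,6,8}; col 7 has {2,4,5,7,8,9}; box has {2,7} → only 1 remains.
J3 = 9: row 3 has {1,3,5,6,8}; col 9 has {2,3,4,6,7}; box has {1,2,7} → only 9 remains.
A4 = 1: row 4 has {2,3,4,5,6,7,8,9}; col 1 has {6}; box has {3,9} → only 1 remains.
F5 = 6: row 5 has {1,3,9}; col 6 has {1,2,3,4,5,7,8}; box has {1,5,7,8} → only 6 remains.
F7 = 9: row 7 has {2,7,8}; col 6 has {1,2,3,4,5,6,7,8}; box has {1,2,3,4} → only 9 remains.
G7 = 3: row 7 has {2,7,8,9}; col 7 has {1,2,4,5,7,8,9}; box has {2,4,6,7,8} → only 3 remains.
D8 = 7: row 8 has {1,2,3,4,6,8}; col 4 has {1,2,5,8}; box has {1,2,3,4,9} → only 7 remains.
E8 = 5: row 8 has {1,2,3,4,6,7,8}; col 5 has {3,7}; box has {1,2,3,4,7,9} → only 5 remains.
J9 = 5: row 9 has {1,3,4,7}; col 9 has {2,3,4,6,7,9}; box has {2,3,4,6,7,8} → only 5 remains.
G1 = 6: row 1 has {2,7}; col 7 has {1,2,3,4,5,7,8,9}; box has {1,2,7,9} → only 6 remains.
J2 = 8: row 2 has {2,7}; col 9 has {2,3,4,5,6,7,9}; box has {1,2,6,7,9} → only 8 remains.
H3 = 4: row 3 has {1,3,5,6,8,9}; col 8 has {1,2,6,7,8}; box has {1,2,6,7,8,9} → only 4 remains.
D5 = 4: row 5 has {1,3,6,9}; col 4 has {1,2,5,7,8}; box has {1,5,6,7,8} → only 4 remains.
E5 = 2: row 5 has {1,3,4,6,9}; col 5 has {3,5,7}; box has {1,4,5,6,7,8} → only 2 remains.
E6 = 9: row 6 has {1,5,7,8}; col 5 has {2,3,5,7}; box has {1,2,4,5,6,7,8} → only 9 remains.
E7 = 6: row 7 has {2,3,7,8,9}; col 5 has {2,3,5,7,9}; box has {1,2,3,4,5,7,9} → only 6 remains.
J7 = 1: row 7 has {2,3,6,7,8,9}; col 9 has {2,3,4,5,6,7,8,9}; box has {2,3,4,5,6,7,8} → only 1 remains.
A8 = 9: row 8 has {1,2,3,4,5,6,7,8}; col 1 has {1,6}; box has {1,3,7,8} → only 9 remains.
A9 = 2: row 9 has {1,3,4,5,7}; col 1 has {1,6,9}; box has {1,3,7,8,9} → only 2 remains.
C9 = 6: row 9 has {1,2,3,4,5,7}; col 3 has {3,9}; box has {1,2,3,7,8,9} → only 6 remains.
E9 = 8: row 9 has {1,2,3,4,5,6,7}; col 5 has {2,3,5,6,7,9}; box has {1,2,3,4,5,6,7,9} → only 8 remains.
H9 = 9: row 9 has {1,2,3,4,5,6,7,8}; col 8 has {1,2,4,6,7,8}; box has {1,2,3,4,5,6,7,8} → only 9 remains.
D1 = 9: row 1 has {2,6,7}; col 4 has {1,2,4,5,7,8}; box has {2,3,5,7,8} → only 9 remains.
D2 = 6: row 2 has {2,7,8}; col 4 has {1,2,4,5,7,8,9}; box has {2,3,5,7,8,9} → only 6 remains.
B3 = 2: row 3 has {1,3,4,5,6,8,9}; col 2 has {1,3,7,8}; box has {6} → only 2 remains.
C3 = 7: row 3 has {1,2,3,4,5,6,8,9}; col 3 has {3,6,9}; box has {2,6} → only 7 remains.
B5 = 5: row 5 has {1,2,3,4,6,9}; col 2 has {1,2,3,7,8}; box has {1,3,9} → only 5 remains.
C5 = 8: row 5 has {1,2,3,4,5,6,9}; col 3 has {3,6,7,9}; box has {1,3,5,9} → only 8 remains.
A6 = 4: row 6 has {1,5,7,8,9}; col 1 has {1,2,6,9}; box has {1,3,5,8,9} → only 4 remains.
B6 = 6: row 6 has {1,4,5,7,8,9}; col 2 has {1,2,3,5,7,8}; box has {1,3,4,5,8,9} → only 6 remains.
C6 = 2: row 6 has {1,4,5,6,7,8,9}; col 3 has {3,6,7,8,9}; box has {1,3,4,5,6,8,9} → only 2 remains.
D6 = 3: row 6 has {1,2,4,5,6,7,8,9}; col 4 has {1,2,4,5,6,7,8,9}; box has {1,2,4,5,6,7,8,9} → only 3 remains.
A7 = 5: row 7 has {1,2,3,6,7,8,9}; col 1 has {1,2,4,6,9}; box has {1,2,3,6,7,8,9} → only 5 remains.

5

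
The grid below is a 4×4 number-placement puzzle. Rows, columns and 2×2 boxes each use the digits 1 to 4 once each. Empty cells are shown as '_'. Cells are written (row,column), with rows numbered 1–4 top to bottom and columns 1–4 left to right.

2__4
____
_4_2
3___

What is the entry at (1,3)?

(3,1) = 1: row 3 has {2,4}; col 1 has {2,3}; box has {3,4} → only 1 remains.
(3,3) = 3: row 3 has {1,2,4}; col 3 has {}; box has {2} → only 3 remains.
(4,2) = 2: row 4 has {3}; col 2 has {4}; box has {1,3,4} → only 2 remains.
(4,4) = 1: row 4 has {2,3}; col 4 has {2,4}; box has {2,3} → only 1 remains.
(1,3) = 1: row 1 has {2,4}; col 3 has {3}; box has {4} → only 1 remains.

1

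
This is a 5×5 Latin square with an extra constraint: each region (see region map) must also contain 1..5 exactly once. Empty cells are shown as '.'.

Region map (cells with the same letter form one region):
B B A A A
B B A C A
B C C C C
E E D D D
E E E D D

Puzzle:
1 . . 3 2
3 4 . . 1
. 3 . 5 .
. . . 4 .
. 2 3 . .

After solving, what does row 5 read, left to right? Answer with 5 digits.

42315

R1C2 = 5 (sole candidate).
R1C3 = 4 (sole candidate).
R2C3 = 5 (sole candidate).
R2C4 = 2 (sole candidate).
R3C1 = 2 (sole candidate).
R3C3 = 1 (sole candidate).
R3C5 = 4 (sole candidate).
R4C1 = 5 (sole candidate).
R4C2 = 1 (sole candidate).
R4C3 = 2 (sole candidate).
R4C5 = 3 (sole candidate).
R5C1 = 4: row 5 has {2,3}; col 1 has {1,2,3,5}; region has {1,2,3,5} → only 4 remains.
R5C4 = 1: row 5 has {2,3,4}; col 4 has {2,3,4,5}; region has {2,3,4} → only 1 remains.
R5C5 = 5: row 5 has {1,2,3,4}; col 5 has {1,2,3,4}; region has {1,2,3,4} → only 5 remains.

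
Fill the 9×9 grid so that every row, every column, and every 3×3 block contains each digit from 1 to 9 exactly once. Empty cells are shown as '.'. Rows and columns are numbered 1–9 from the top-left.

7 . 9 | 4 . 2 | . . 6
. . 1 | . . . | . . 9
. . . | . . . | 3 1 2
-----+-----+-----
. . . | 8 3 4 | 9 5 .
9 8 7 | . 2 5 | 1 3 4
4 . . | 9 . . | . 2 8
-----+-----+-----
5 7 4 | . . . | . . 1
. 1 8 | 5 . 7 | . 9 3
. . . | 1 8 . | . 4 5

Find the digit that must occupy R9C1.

3

R1C8 = 8 (sole candidate).
R2C8 = 7 (sole candidate).
R4C9 = 7 (sole candidate).
R5C4 = 6 (sole candidate).
R6C6 = 1 (sole candidate).
R6C7 = 6 (sole candidate).
R7C8 = 6 (sole candidate).
R8C7 = 2 (sole candidate).
R9C7 = 7 (sole candidate).
R1C7 = 5 (sole candidate).
R2C4 = 3 (sole candidate).
R2C7 = 4 (sole candidate).
R3C4 = 7 (sole candidate).
R6C5 = 7 (sole candidate).
R7C4 = 2 (sole candidate).
R7C5 = 9 (sole candidate).
R7C6 = 3 (sole candidate).
R7C7 = 8 (sole candidate).
R8C1 = 6 (sole candidate).
R8C5 = 4 (sole candidate).
R9C6 = 6 (sole candidate).
R1C2 = 3 (sole candidate).
R1C5 = 1 (sole candidate).
R2C6 = 8 (sole candidate).
R3C1 = 8 (sole candidate).
R3C6 = 9 (sole candidate).
R6C2 = 5 (sole candidate).
R6C3 = 3 (sole candidate).
R9C3 = 2 (sole candidate).
R2C1 = 2 (sole candidate).
R2C2 = 6 (sole candidate).
R2C5 = 5 (sole candidate).
R3C2 = 4 (sole candidate).
R3C3 = 5 (sole candidate).
R3C5 = 6 (sole candidate).
R4C1 = 1 (sole candidate).
R4C2 = 2 (sole candidate).
R4C3 = 6 (sole candidate).
R9C1 = 3: row 9 has {1,2,4,5,6,7,8}; col 1 has {1,2,4,5,6,7,8,9}; box has {1,2,4,5,6,7,8} → only 3 remains.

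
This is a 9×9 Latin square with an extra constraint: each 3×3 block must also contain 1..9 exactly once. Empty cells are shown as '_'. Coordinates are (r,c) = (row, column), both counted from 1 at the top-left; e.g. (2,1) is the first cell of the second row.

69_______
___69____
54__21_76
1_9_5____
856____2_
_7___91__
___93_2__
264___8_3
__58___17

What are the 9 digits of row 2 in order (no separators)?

317694582

(3,4) = 3: row 3 has {1,2,4,5,6,7}; col 4 has {6,8,9}; box has {1,2,6,9} → only 3 remains.
(3,7) = 9: row 3 has {1,2,3,4,5,6,7}; col 7 has {1,2,8}; box has {6,7} → only 9 remains.
(7,1) = 7: row 7 has {2,3,9}; col 1 has {1,2,5,6,8}; box has {2,4,5,6} → only 7 remains.
(9,2) = 3: row 9 has {1,5,7,8}; col 2 has {4,5,6,7,9}; box has {2,4,5,6,7} → only 3 remains.
(2,1) = 3: row 2 has {6,9}; col 1 has {1,2,5,6,7,8}; box has {4,5,6,9} → only 3 remains.
(3,3) = 8: row 3 has {1,2,3,4,5,6,7,9}; col 3 has {4,5,6,9}; box has {3,4,5,6,9} → only 8 remains.
(4,2) = 2: row 4 has {1,5,9}; col 2 has {3,4,5,6,7,9}; box has {1,5,6,7,8,9} → only 2 remains.
(6,1) = 4: row 6 has {1,7,9}; col 1 has {1,2,3,5,6,7,8}; box has {1,2,5,6,7,8,9} → only 4 remains.
(6,3) = 3: row 6 has {1,4,7,9}; col 3 has {4,5,6,8,9}; box has {1,2,4,5,6,7,8,9} → only 3 remains.
(6,4) = 2: row 6 has {1,3,4,7,9}; col 4 has {3,6,8,9}; box has {5,9} → only 2 remains.
(7,3) = 1: row 7 has {2,3,7,9}; col 3 has {3,4,5,6,8,9}; box has {2,3,4,5,6,7} → only 1 remains.
(9,1) = 9: row 9 has {1,3,5,7,8}; col 1 has {1,2,3,4,5,6,7,8}; box has {1,2,3,4,5,6,7} → only 9 remains.
(2,2) = 1: row 2 has {3,6,9}; col 2 has {2,3,4,5,6,7,9}; box has {3,4,5,6,8,9} → only 1 remains.
(7,2) = 8: row 7 has {1,2,3,7,9}; col 2 has {1,2,3,4,5,6,7,9}; box has {1,2,3,4,5,6,7,9} → only 8 remains.
(1,9) = 1: in row 1, 1 can only go here (every other open cell in that row sees a 1).
(1,3) = 2: in row 1, 2 can only go here (every other open cell in that row sees a 2).
(2,3) = 7: row 2 has {1,3,6,9}; col 3 has {1,2,3,4,5,6,8,9}; box has {1,2,3,4,5,6,8,9} → only 7 remains.
(2,9) = 2: in row 2, 2 can only go here (every other open cell in that row sees a 2).
(5,9) = 9: in row 5, 9 can only go here (every other open cell in that row sees a 9).
(8,8) = 9: in row 8, 9 can only go here (every other open cell in that row sees a 9).
(9,6) = 2: in row 9, 2 can only go here (every other open cell in that row sees a 2).
Singles propagation stalls before every target cell is settled. Branch on (4,4) (candidates {4,7}).
  Try (4,4) = 4: this forces (4,9)=8, (6,9)=5, (7,9)=4, (9,7)=6, (6,8)=6; then column 5 has no cell left for 6 — contradiction.
So (4,4) = 7.
(5,7) = 7 (hidden single in row 5).
(5,6) = 3 (hidden single in row 5).
Singles propagation stalls; (2,7) is still open with candidates {4,5}.
  Try (2,7) = 4: this forces (9,7)=6, (4,7)=3, (9,5)=4, (1,7)=5, (2,8)=8, (5,5)=1, (8,5)=7, (8,6)=5; then (2,6) has no candidate left — contradiction.
So (2,7) = 5.
Singles propagation stalls before every target cell is settled. Branch on (4,9) (candidates {4,8}).
  Try (4,9) = 8: this forces (6,9)=5, (7,9)=4, (9,7)=6, (6,8)=6; then column 5 has no cell left for 6 — contradiction.
So (4,9) = 4.
(7,9) = 5 (sole candidate).
(6,9) = 8 (sole candidate).
(6,5) = 6 (sole candidate).
(6,8) = 5 (sole candidate).
(9,5) = 4 (sole candidate).
(9,7) = 6 (sole candidate).
(4,6) = 8 (sole candidate).
(4,7) = 3 (sole candidate).
(4,8) = 6 (sole candidate).
(5,5) = 1 (sole candidate).
(7,6) = 6 (sole candidate).
(7,8) = 4 (sole candidate).
(8,5) = 7 (sole candidate).
(8,6) = 5 (sole candidate).
(1,5) = 8 (sole candidate).
(1,7) = 4 (sole candidate).
(1,8) = 3 (sole candidate).
(2,6) = 4: row 2 has {1,2,3,5,6,7,9}; col 6 has {1,2,3,5,6,8,9}; box has {1,2,3,6,8,9} → only 4 remains.
(2,8) = 8: row 2 has {1,2,3,4,5,6,7,9}; col 8 has {1,2,3,4,5,6,7,9}; box has {1,2,3,4,5,6,7,9} → only 8 remains.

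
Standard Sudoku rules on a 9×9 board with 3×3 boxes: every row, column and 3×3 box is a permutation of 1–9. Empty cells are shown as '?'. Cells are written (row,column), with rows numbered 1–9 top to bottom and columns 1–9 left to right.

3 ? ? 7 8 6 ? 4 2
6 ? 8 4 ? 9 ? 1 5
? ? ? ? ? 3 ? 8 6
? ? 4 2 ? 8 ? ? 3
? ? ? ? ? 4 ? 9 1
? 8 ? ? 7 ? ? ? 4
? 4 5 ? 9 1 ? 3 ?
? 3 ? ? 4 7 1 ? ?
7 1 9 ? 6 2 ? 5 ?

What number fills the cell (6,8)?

6

(1,3) = 1 (sole candidate).
(1,7) = 9 (sole candidate).
(2,5) = 2 (sole candidate).
(3,7) = 7 (sole candidate).
(6,6) = 5 (sole candidate).
(7,4) = 8 (sole candidate).
(7,9) = 7 (sole candidate).
(8,4) = 5 (sole candidate).
(9,4) = 3 (sole candidate).
(9,9) = 8 (sole candidate).
(1,2) = 5 (sole candidate).
(2,2) = 7 (sole candidate).
(2,7) = 3 (sole candidate).
(3,3) = 2 (sole candidate).
(3,4) = 1 (sole candidate).
(3,5) = 5 (sole candidate).
(4,5) = 1 (sole candidate).
(5,4) = 6 (sole candidate).
(5,5) = 3 (sole candidate).
(6,4) = 9 (sole candidate).
(7,1) = 2 (sole candidate).
(7,7) = 6 (sole candidate).
(8,1) = 8 (sole candidate).
(8,3) = 6 (sole candidate).
(8,8) = 2 (sole candidate).
(8,9) = 9 (sole candidate).
(9,7) = 4 (sole candidate).
(3,2) = 9 (sole candidate).
(4,2) = 6 (sole candidate).
(4,7) = 5 (sole candidate).
(4,8) = 7 (sole candidate).
(5,1) = 5 (sole candidate).
(5,2) = 2 (sole candidate).
(5,3) = 7 (sole candidate).
(5,7) = 8 (sole candidate).
(6,1) = 1 (sole candidate).
(6,3) = 3 (sole candidate).
(6,7) = 2 (sole candidate).
(6,8) = 6: row 6 has {1,2,3,4,5,7,8,9}; col 8 has {1,2,3,4,5,7,8,9}; box has {1,2,3,4,5,7,8,9} → only 6 remains.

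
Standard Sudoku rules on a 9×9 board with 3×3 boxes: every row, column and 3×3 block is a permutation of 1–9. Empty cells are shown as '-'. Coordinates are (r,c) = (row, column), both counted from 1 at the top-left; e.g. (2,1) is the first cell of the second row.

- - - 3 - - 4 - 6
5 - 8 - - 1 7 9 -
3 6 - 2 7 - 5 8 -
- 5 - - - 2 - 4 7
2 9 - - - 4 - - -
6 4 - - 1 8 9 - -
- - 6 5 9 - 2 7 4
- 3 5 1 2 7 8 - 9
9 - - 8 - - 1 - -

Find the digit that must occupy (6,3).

(2,2) = 2: row 2 has {1,5,7,8,9}; col 2 has {3,4,5,6,9}; box has {3,5,6,8} → only 2 remains.
(2,9) = 3: row 2 has {1,2,5,7,8,9}; col 9 has {4,6,7,9}; box has {4,5,6,7,8,9} → only 3 remains.
(3,6) = 9: row 3 has {2,3,5,6,7,8}; col 6 has {1,2,4,7,8}; box has {1,2,3,7} → only 9 remains.
(3,9) = 1: row 3 has {2,3,5,6,7,8,9}; col 9 has {3,4,6,7,9}; box has {3,4,5,6,7,8,9} → only 1 remains.
(6,4) = 7: row 6 has {1,4,6,8,9}; col 4 has {1,2,3,5,8}; box has {1,2,4,8} → only 7 remains.
(7,6) = 3: row 7 has {2,4,5,6,7,9}; col 6 has {1,2,4,7,8,9}; box has {1,2,5,7,8,9} → only 3 remains.
(8,1) = 4: row 8 has {1,2,3,5,7,8,9}; col 1 has {2,3,5,6,9}; box has {3,5,6,9} → only 4 remains.
(8,8) = 6: row 8 has {1,2,3,4,5,7,8,9}; col 8 has {4,7,8,9}; box has {1,2,4,7,8,9} → only 6 remains.
(9,2) = 7: row 9 has {1,8,9}; col 2 has {2,3,4,5,6,9}; box has {3,4,5,6,9} → only 7 remains.
(9,3) = 2: row 9 has {1,7,8,9}; col 3 has {5,6,8}; box has {3,4,5,6,7,9} → only 2 remains.
(9,6) = 6: row 9 has {1,2,7,8,9}; col 6 has {1,2,3,4,7,8,9}; box has {1,2,3,5,7,8,9} → only 6 remains.
(9,9) = 5: row 9 has {1,2,6,7,8,9}; col 9 has {1,3,4,6,7,9}; box has {1,2,4,6,7,8,9} → only 5 remains.
(1,2) = 1: row 1 has {3,4,6}; col 2 has {2,3,4,5,6,7,9}; box has {2,3,5,6,8} → only 1 remains.
(1,6) = 5: row 1 has {1,3,4,6}; col 6 has {1,2,3,4,6,7,8,9}; box has {1,2,3,7,9} → only 5 remains.
(1,8) = 2: row 1 has {1,3,4,5,6}; col 8 has {4,6,7,8,9}; box has {1,3,4,5,6,7,8,9} → only 2 remains.
(3,3) = 4: row 3 has {1,2,3,5,6,7,8,9}; col 3 has {2,5,6,8}; box has {1,2,3,5,6,8} → only 4 remains.
(5,4) = 6: row 5 has {2,4,9}; col 4 has {1,2,3,5,7,8}; box has {1,2,4,7,8} → only 6 remains.
(5,7) = 3: row 5 has {2,4,6,9}; col 7 has {1,2,4,5,7,8,9}; box has {4,7,9} → only 3 remains.
(5,9) = 8: row 5 has {2,3,4,6,9}; col 9 has {1,3,4,5,6,7,9}; box has {3,4,7,9} → only 8 remains.
(6,3) = 3: row 6 has {1,4,6,7,8,9}; col 3 has {2,4,5,6,8}; box has {2,4,5,6,9} → only 3 remains.

3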